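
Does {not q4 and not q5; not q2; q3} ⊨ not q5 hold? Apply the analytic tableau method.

Yes

Initial set: {(not q4 and not q5); not q2; q3; not not q5}.
(not q4 and not q5): α-rule — add not q4, not q5.
× closes — contains both q5 and not q5.
All 1 branch closes.
Every branch closed, so the premises entail the conclusion.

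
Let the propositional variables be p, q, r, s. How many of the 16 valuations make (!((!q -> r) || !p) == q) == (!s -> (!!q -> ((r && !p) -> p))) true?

Initial set: {((!((!q -> r) || !p) == q) == (!s -> (!!q -> ((r && !p) -> p))))}.
((!((!q -> r) || !p) == q) == (!s -> (!!q -> ((r && !p) -> p)))): β-rule — branch into (!((!q -> r) || !p) == q), (!s -> (!!q -> ((r && !p) -> p)))  //  !(!((!q -> r) || !p) == q), !(!s -> (!!q -> ((r && !p) -> p))).
  branch 1 (add (!((!q -> r) || !p) == q), (!s -> (!!q -> ((r && !p) -> p)))):
    (!((!q -> r) || !p) == q): β-rule — branch into !((!q -> r) || !p), q  //  !!((!q -> r) || !p), !q.
      branch 1.1 (add !((!q -> r) || !p), q):
        !((!q -> r) || !p): α-rule — add !(!q -> r), !!p.
        !(!q -> r): α-rule — add !q, !r.
        × closes — contains both q and !q.
      branch 1.2 (add !!((!q -> r) || !p), !q):
        (!s -> (!!q -> ((r && !p) -> p))): β-rule — branch into !!s  //  (!!q -> ((r && !p) -> p)).
          branch 1.2.1 (add !!s):
            !!((!q -> r) || !p): β-rule — branch into (!q -> r)  //  !p.
              branch 1.2.1.1 (add (!q -> r)):
                (!q -> r): β-rule — branch into !!q  //  r.
                  branch 1.2.1.1.1 (add !!q):
                    × closes — contains both q and !q.
                  branch 1.2.1.1.2 (add r):
                    ○ open, literals {q=false, r=true, s=true}.
              branch 1.2.1.2 (add !p):
                ○ open, literals {p=false, q=false, s=true}.
          branch 1.2.2 (add (!!q -> ((r && !p) -> p))):
            !!((!q -> r) || !p): β-rule — branch into (!q -> r)  //  !p.
              branch 1.2.2.1 (add (!q -> r)):
                (!!q -> ((r && !p) -> p)): β-rule — branch into !!!q  //  ((r && !p) -> p).
                  branch 1.2.2.1.1 (add !!!q):
                    !!!q: drop double negation, giving !q.
                    (!q -> r): β-rule — branch into !!q  //  r.
                      branch 1.2.2.1.1.1 (add !!q):
                        × closes — contains both q and !q.
                      branch 1.2.2.1.1.2 (add r):
                        ○ open, literals {q=false, r=true}.
                  branch 1.2.2.1.2 (add ((r && !p) -> p)):
                    (!q -> r): β-rule — branch into !!q  //  r.
                      branch 1.2.2.1.2.1 (add !!q):
                        × closes — contains both q and !q.
                      branch 1.2.2.1.2.2 (add r):
                        ((r && !p) -> p): β-rule — branch into !(r && !p)  //  p.
                          branch 1.2.2.1.2.2.1 (add !(r && !p)):
                            !(r && !p): β-rule — branch into !r  //  !!p.
                              branch 1.2.2.1.2.2.1.1 (add !r):
                                × closes — contains both r and !r.
                              branch 1.2.2.1.2.2.1.2 (add !!p):
                                ○ open, literals {p=true, q=false, r=true}.
                          branch 1.2.2.1.2.2.2 (add p):
                            ○ open, literals {p=true, q=false, r=true}.
              branch 1.2.2.2 (add !p):
                (!!q -> ((r && !p) -> p)): β-rule — branch into !!!q  //  ((r && !p) -> p).
                  branch 1.2.2.2.1 (add !!!q):
                    !!!q: drop double negation, giving !q.
                    ○ open, literals {p=false, q=false}.
                  branch 1.2.2.2.2 (add ((r && !p) -> p)):
                    ((r && !p) -> p): β-rule — branch into !(r && !p)  //  p.
                      branch 1.2.2.2.2.1 (add !(r && !p)):
                        !(r && !p): β-rule — branch into !r  //  !!p.
                          branch 1.2.2.2.2.1.1 (add !r):
                            ○ open, literals {p=false, q=false, r=false}.
                          branch 1.2.2.2.2.1.2 (add !!p):
                            × closes — contains both p and !p.
                      branch 1.2.2.2.2.2 (add p):
                        × closes — contains both p and !p.
  branch 2 (add !(!((!q -> r) || !p) == q), !(!s -> (!!q -> ((r && !p) -> p)))):
    !(!s -> (!!q -> ((r && !p) -> p))): α-rule — add !s, !(!!q -> ((r && !p) -> p)).
    !(!!q -> ((r && !p) -> p)): α-rule — add !!q, !((r && !p) -> p).
    !!q: drop double negation, giving q.
    !((r && !p) -> p): α-rule — add (r && !p), !p.
    (r && !p): α-rule — add r, !p.
    !(!((!q -> r) || !p) == q): β-rule — branch into !((!q -> r) || !p), !q  //  !!((!q -> r) || !p), q.
      branch 2.1 (add !((!q -> r) || !p), !q):
        × closes — contains both q and !q.
      branch 2.2 (add !!((!q -> r) || !p), q):
        !!((!q -> r) || !p): β-rule — branch into (!q -> r)  //  !p.
          branch 2.2.1 (add (!q -> r)):
            (!q -> r): β-rule — branch into !!q  //  r.
              branch 2.2.1.1 (add !!q):
                ○ open, literals {p=false, q=true, r=true, s=false}.
              branch 2.2.1.2 (add r):
                ○ open, literals {p=false, q=true, r=true, s=false}.
          branch 2.2.2 (add !p):
            ○ open, literals {p=false, q=true, r=true, s=false}.
8 branches closed, 10 open.
Each open branch fixes some atoms; the unmentioned ones are free. Counting distinct full assignments: branch {q=false, r=true, s=true} (p) contributes 2 new; branch {p=false, q=false, s=true} (r) contributes 1 new; branch {q=false, r=true} (p, s) contributes 2 new; branch {p=true, q=false, r=true} (s) contributes 0 new; branch {p=true, q=false, r=true} (s) contributes 0 new; branch {p=false, q=false} (r, s) contributes 1 new; branch {p=false, q=false, r=false} (s) contributes 0 new; branch {p=false, q=true, r=true, s=false} (none free) contributes 1 new; branch {p=false, q=true, r=true, s=false} (none free) contributes 0 new; branch {p=false, q=true, r=true, s=false} (none free) contributes 0 new. Total: 7.

7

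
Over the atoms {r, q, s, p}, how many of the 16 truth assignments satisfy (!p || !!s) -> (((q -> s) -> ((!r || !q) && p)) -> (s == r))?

Initial set: {((!p || !!s) -> (((q -> s) -> ((!r || !q) && p)) -> (s == r)))}.
((!p || !!s) -> (((q -> s) -> ((!r || !q) && p)) -> (s == r))): β-rule — branch into !(!p || !!s)  //  (((q -> s) -> ((!r || !q) && p)) -> (s == r)).
  branch 1 (add !(!p || !!s)):
    !(!p || !!s): α-rule — add !!p, !!!s.
    !!!s: drop double negation, giving !s.
    ○ open, literals {p=T, s=F}.
  branch 2 (add (((q -> s) -> ((!r || !q) && p)) -> (s == r))):
    (((q -> s) -> ((!r || !q) && p)) -> (s == r)): β-rule — branch into !((q -> s) -> ((!r || !q) && p))  //  (s == r).
      branch 2.1 (add !((q -> s) -> ((!r || !q) && p))):
        !((q -> s) -> ((!r || !q) && p)): α-rule — add (q -> s), !((!r || !q) && p).
        (q -> s): β-rule — branch into !q  //  s.
          branch 2.1.1 (add !q):
            !((!r || !q) && p): β-rule — branch into !(!r || !q)  //  !p.
              branch 2.1.1.1 (add !(!r || !q)):
                !(!r || !q): α-rule — add !!r, !!q.
                × closes — contains both q and !q.
              branch 2.1.1.2 (add !p):
                ○ open, literals {p=F, q=F}.
          branch 2.1.2 (add s):
            !((!r || !q) && p): β-rule — branch into !(!r || !q)  //  !p.
              branch 2.1.2.1 (add !(!r || !q)):
                !(!r || !q): α-rule — add !!r, !!q.
                ○ open, literals {q=T, r=T, s=T}.
              branch 2.1.2.2 (add !p):
                ○ open, literals {p=F, s=T}.
      branch 2.2 (add (s == r)):
        (s == r): β-rule — branch into s, r  //  !s, !r.
          branch 2.2.1 (add s, r):
            ○ open, literals {r=T, s=T}.
          branch 2.2.2 (add !s, !r):
            ○ open, literals {r=F, s=F}.
1 branch closed, 6 open.
Each open branch fixes some atoms; the unmentioned ones are free. Counting distinct full assignments: branch {p=T, s=F} (r, q) contributes 4 new; branch {p=F, q=F} (r, s) contributes 4 new; branch {q=T, r=T, s=T} (p) contributes 2 new; branch {p=F, s=T} (r, q) contributes 1 new; branch {r=T, s=T} (q, p) contributes 1 new; branch {r=F, s=F} (q, p) contributes 1 new. Total: 13.

13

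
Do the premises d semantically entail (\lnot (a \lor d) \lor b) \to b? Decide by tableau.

Initial set: {d; \lnot ((\lnot (a \lor d) \lor b) \to b)}.
\lnot ((\lnot (a \lor d) \lor b) \to b): α-rule — add (\lnot (a \lor d) \lor b), \lnot b.
(\lnot (a \lor d) \lor b): β-rule — branch into \lnot (a \lor d)  //  b.
  branch 1 (add \lnot (a \lor d)):
    \lnot (a \lor d): α-rule — add \lnot a, \lnot d.
    × closes — contains both d and \lnot d.
  branch 2 (add b):
    × closes — contains both b and \lnot b.
All 2 branches close.
Every branch closed, so the premises entail the conclusion.

Yes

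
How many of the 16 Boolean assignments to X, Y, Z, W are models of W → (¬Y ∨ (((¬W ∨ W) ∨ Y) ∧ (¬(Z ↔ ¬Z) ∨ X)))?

Initial set: {(W → (¬Y ∨ (((¬W ∨ W) ∨ Y) ∧ (¬(Z ↔ ¬Z) ∨ X))))}.
(W → (¬Y ∨ (((¬W ∨ W) ∨ Y) ∧ (¬(Z ↔ ¬Z) ∨ X)))): β-rule — branch into ¬W  //  (¬Y ∨ (((¬W ∨ W) ∨ Y) ∧ (¬(Z ↔ ¬Z) ∨ X))).
  branch 1 (add ¬W):
    ○ open, literals {W=0}.
  branch 2 (add (¬Y ∨ (((¬W ∨ W) ∨ Y) ∧ (¬(Z ↔ ¬Z) ∨ X)))):
    (¬Y ∨ (((¬W ∨ W) ∨ Y) ∧ (¬(Z ↔ ¬Z) ∨ X))): β-rule — branch into ¬Y  //  (((¬W ∨ W) ∨ Y) ∧ (¬(Z ↔ ¬Z) ∨ X)).
      branch 2.1 (add ¬Y):
        ○ open, literals {Y=0}.
      branch 2.2 (add (((¬W ∨ W) ∨ Y) ∧ (¬(Z ↔ ¬Z) ∨ X))):
        (((¬W ∨ W) ∨ Y) ∧ (¬(Z ↔ ¬Z) ∨ X)): α-rule — add ((¬W ∨ W) ∨ Y), (¬(Z ↔ ¬Z) ∨ X).
        ((¬W ∨ W) ∨ Y): β-rule — branch into (¬W ∨ W)  //  Y.
          branch 2.2.1 (add (¬W ∨ W)):
            (¬(Z ↔ ¬Z) ∨ X): β-rule — branch into ¬(Z ↔ ¬Z)  //  X.
              branch 2.2.1.1 (add ¬(Z ↔ ¬Z)):
                (¬W ∨ W): β-rule — branch into ¬W  //  W.
                  branch 2.2.1.1.1 (add ¬W):
                    ¬(Z ↔ ¬Z): β-rule — branch into Z, ¬¬Z  //  ¬Z, ¬Z.
                      branch 2.2.1.1.1.1 (add Z, ¬¬Z):
                        ○ open, literals {W=0, Z=1}.
                      branch 2.2.1.1.1.2 (add ¬Z, ¬Z):
                        ○ open, literals {W=0, Z=0}.
                  branch 2.2.1.1.2 (add W):
                    ¬(Z ↔ ¬Z): β-rule — branch into Z, ¬¬Z  //  ¬Z, ¬Z.
                      branch 2.2.1.1.2.1 (add Z, ¬¬Z):
                        ○ open, literals {W=1, Z=1}.
                      branch 2.2.1.1.2.2 (add ¬Z, ¬Z):
                        ○ open, literals {W=1, Z=0}.
              branch 2.2.1.2 (add X):
                (¬W ∨ W): β-rule — branch into ¬W  //  W.
                  branch 2.2.1.2.1 (add ¬W):
                    ○ open, literals {W=0, X=1}.
                  branch 2.2.1.2.2 (add W):
                    ○ open, literals {W=1, X=1}.
          branch 2.2.2 (add Y):
            (¬(Z ↔ ¬Z) ∨ X): β-rule — branch into ¬(Z ↔ ¬Z)  //  X.
              branch 2.2.2.1 (add ¬(Z ↔ ¬Z)):
                ¬(Z ↔ ¬Z): β-rule — branch into Z, ¬¬Z  //  ¬Z, ¬Z.
                  branch 2.2.2.1.1 (add Z, ¬¬Z):
                    ○ open, literals {Y=1, Z=1}.
                  branch 2.2.2.1.2 (add ¬Z, ¬Z):
                    ○ open, literals {Y=1, Z=0}.
              branch 2.2.2.2 (add X):
                ○ open, literals {X=1, Y=1}.
0 branches closed, 11 open.
Each open branch fixes some atoms; the unmentioned ones are free. Counting distinct full assignments: branch {W=0} (X, Y, Z) contributes 8 new; branch {Y=0} (X, Z, W) contributes 4 new; branch {W=0, Z=1} (X, Y) contributes 0 new; branch {W=0, Z=0} (X, Y) contributes 0 new; branch {W=1, Z=1} (X, Y) contributes 2 new; branch {W=1, Z=0} (X, Y) contributes 2 new; branch {W=0, X=1} (Y, Z) contributes 0 new; branch {W=1, X=1} (Y, Z) contributes 0 new; branch {Y=1, Z=1} (X, W) contributes 0 new; branch {Y=1, Z=0} (X, W) contributes 0 new; branch {X=1, Y=1} (Z, W) contributes 0 new. Total: 16.

16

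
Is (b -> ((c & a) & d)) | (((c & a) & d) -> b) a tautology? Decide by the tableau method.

Valid

Assume the negation and expand:
Initial set: {~((b -> ((c & a) & d)) | (((c & a) & d) -> b))}.
~((b -> ((c & a) & d)) | (((c & a) & d) -> b)): α-rule — add ~(b -> ((c & a) & d)), ~(((c & a) & d) -> b).
~(b -> ((c & a) & d)): α-rule — add b, ~((c & a) & d).
~(((c & a) & d) -> b): α-rule — add ((c & a) & d), ~b.
× closes — contains both b and ~b.
All 1 branch closes.
Every branch closed, so the negation is unsatisfiable and the formula is valid.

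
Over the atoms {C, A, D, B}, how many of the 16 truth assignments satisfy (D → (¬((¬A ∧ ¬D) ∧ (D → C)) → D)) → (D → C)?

Initial set: {((D → (¬((¬A ∧ ¬D) ∧ (D → C)) → D)) → (D → C))}.
((D → (¬((¬A ∧ ¬D) ∧ (D → C)) → D)) → (D → C)): β-rule — branch into ¬(D → (¬((¬A ∧ ¬D) ∧ (D → C)) → D))  //  (D → C).
  branch 1 (add ¬(D → (¬((¬A ∧ ¬D) ∧ (D → C)) → D))):
    ¬(D → (¬((¬A ∧ ¬D) ∧ (D → C)) → D)): α-rule — add D, ¬(¬((¬A ∧ ¬D) ∧ (D → C)) → D).
    ¬(¬((¬A ∧ ¬D) ∧ (D → C)) → D): α-rule — add ¬((¬A ∧ ¬D) ∧ (D → C)), ¬D.
    × closes — contains both D and ¬D.
  branch 2 (add (D → C)):
    (D → C): β-rule — branch into ¬D  //  C.
      branch 2.1 (add ¬D):
        ○ open, literals {D=F}.
      branch 2.2 (add C):
        ○ open, literals {C=T}.
1 branch closed, 2 open.
Each open branch fixes some atoms; the unmentioned ones are free. Counting distinct full assignments: branch {D=F} (C, A, B) contributes 8 new; branch {C=T} (A, D, B) contributes 4 new. Total: 12.

12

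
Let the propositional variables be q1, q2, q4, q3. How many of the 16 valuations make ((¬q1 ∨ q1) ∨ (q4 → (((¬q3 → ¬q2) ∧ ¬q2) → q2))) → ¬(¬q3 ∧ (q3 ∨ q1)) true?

12

Initial set: {(((¬q1 ∨ q1) ∨ (q4 → (((¬q3 → ¬q2) ∧ ¬q2) → q2))) → ¬(¬q3 ∧ (q3 ∨ q1)))}.
(((¬q1 ∨ q1) ∨ (q4 → (((¬q3 → ¬q2) ∧ ¬q2) → q2))) → ¬(¬q3 ∧ (q3 ∨ q1))): β-rule — branch into ¬((¬q1 ∨ q1) ∨ (q4 → (((¬q3 → ¬q2) ∧ ¬q2) → q2)))  //  ¬(¬q3 ∧ (q3 ∨ q1)).
  branch 1 (add ¬((¬q1 ∨ q1) ∨ (q4 → (((¬q3 → ¬q2) ∧ ¬q2) → q2)))):
    ¬((¬q1 ∨ q1) ∨ (q4 → (((¬q3 → ¬q2) ∧ ¬q2) → q2))): α-rule — add ¬(¬q1 ∨ q1), ¬(q4 → (((¬q3 → ¬q2) ∧ ¬q2) → q2)).
    ¬(¬q1 ∨ q1): α-rule — add ¬¬q1, ¬q1.
    × closes — contains both q1 and ¬q1.
  branch 2 (add ¬(¬q3 ∧ (q3 ∨ q1))):
    ¬(¬q3 ∧ (q3 ∨ q1)): β-rule — branch into ¬¬q3  //  ¬(q3 ∨ q1).
      branch 2.1 (add ¬¬q3):
        ○ open, literals {q3=true}.
      branch 2.2 (add ¬(q3 ∨ q1)):
        ¬(q3 ∨ q1): α-rule — add ¬q3, ¬q1.
        ○ open, literals {q1=false, q3=false}.
1 branch closed, 2 open.
Each open branch fixes some atoms; the unmentioned ones are free. Counting distinct full assignments: branch {q3=true} (q1, q2, q4) contributes 8 new; branch {q1=false, q3=false} (q2, q4) contributes 4 new. Total: 12.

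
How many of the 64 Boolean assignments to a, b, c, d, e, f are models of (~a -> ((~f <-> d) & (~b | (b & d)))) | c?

54

Initial set: {((~a -> ((~f <-> d) & (~b | (b & d)))) | c)}.
((~a -> ((~f <-> d) & (~b | (b & d)))) | c): β-rule — branch into (~a -> ((~f <-> d) & (~b | (b & d))))  //  c.
  branch 1 (add (~a -> ((~f <-> d) & (~b | (b & d))))):
    (~a -> ((~f <-> d) & (~b | (b & d)))): β-rule — branch into ~~a  //  ((~f <-> d) & (~b | (b & d))).
      branch 1.1 (add ~~a):
        ○ open, literals {a=T}.
      branch 1.2 (add ((~f <-> d) & (~b | (b & d)))):
        ((~f <-> d) & (~b | (b & d))): α-rule — add (~f <-> d), (~b | (b & d)).
        (~f <-> d): β-rule — branch into ~f, d  //  ~~f, ~d.
          branch 1.2.1 (add ~f, d):
            (~b | (b & d)): β-rule — branch into ~b  //  (b & d).
              branch 1.2.1.1 (add ~b):
                ○ open, literals {b=F, d=T, f=F}.
              branch 1.2.1.2 (add (b & d)):
                (b & d): α-rule — add b, d.
                ○ open, literals {b=T, d=T, f=F}.
          branch 1.2.2 (add ~~f, ~d):
            (~b | (b & d)): β-rule — branch into ~b  //  (b & d).
              branch 1.2.2.1 (add ~b):
                ○ open, literals {b=F, d=F, f=T}.
              branch 1.2.2.2 (add (b & d)):
                (b & d): α-rule — add b, d.
                × closes — contains both d and ~d.
  branch 2 (add c):
    ○ open, literals {c=T}.
1 branch closed, 5 open.
Each open branch fixes some atoms; the unmentioned ones are free. Counting distinct full assignments: branch {a=T} (b, c, d, e, f) contributes 32 new; branch {b=F, d=T, f=F} (a, c, e) contributes 4 new; branch {b=T, d=T, f=F} (a, c, e) contributes 4 new; branch {b=F, d=F, f=T} (a, c, e) contributes 4 new; branch {c=T} (a, b, d, e, f) contributes 10 new. Total: 54.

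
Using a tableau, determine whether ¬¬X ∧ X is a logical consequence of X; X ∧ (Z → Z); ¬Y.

Initial set: {X; (X ∧ (Z → Z)); ¬Y; ¬(¬¬X ∧ X)}.
(X ∧ (Z → Z)): α-rule — add X, (Z → Z).
¬(¬¬X ∧ X): β-rule — branch into ¬¬¬X  //  ¬X.
  branch 1 (add ¬¬¬X):
    ¬¬¬X: drop double negation, giving ¬X.
    × closes — contains both X and ¬X.
  branch 2 (add ¬X):
    × closes — contains both X and ¬X.
All 2 branches close.
Every branch closed, so the premises entail the conclusion.

Yes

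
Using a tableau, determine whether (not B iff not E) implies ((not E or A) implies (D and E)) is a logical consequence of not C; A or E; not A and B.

Initial set: {not C; (A or E); (not A and B); not ((not B iff not E) implies ((not E or A) implies (D and E)))}.
(not A and B): α-rule — add not A, B.
not ((not B iff not E) implies ((not E or A) implies (D and E))): α-rule — add (not B iff not E), not ((not E or A) implies (D and E)).
not ((not E or A) implies (D and E)): α-rule — add (not E or A), not (D and E).
(A or E): β-rule — branch into A  //  E.
  branch 1 (add A):
    × closes — contains both A and not A.
  branch 2 (add E):
    (not B iff not E): β-rule — branch into not B, not E  //  not not B, not not E.
      branch 2.1 (add not B, not E):
        × closes — contains both B and not B.
      branch 2.2 (add not not B, not not E):
        (not E or A): β-rule — branch into not E  //  A.
          branch 2.2.1 (add not E):
            × closes — contains both E and not E.
          branch 2.2.2 (add A):
            × closes — contains both A and not A.
All 4 branches close.
Every branch closed, so the premises entail the conclusion.

Yes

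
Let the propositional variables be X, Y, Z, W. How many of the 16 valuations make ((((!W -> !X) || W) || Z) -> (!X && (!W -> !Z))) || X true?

14

Initial set: {(((((!W -> !X) || W) || Z) -> (!X && (!W -> !Z))) || X)}.
(((((!W -> !X) || W) || Z) -> (!X && (!W -> !Z))) || X): β-rule — branch into ((((!W -> !X) || W) || Z) -> (!X && (!W -> !Z)))  //  X.
  branch 1 (add ((((!W -> !X) || W) || Z) -> (!X && (!W -> !Z)))):
    ((((!W -> !X) || W) || Z) -> (!X && (!W -> !Z))): β-rule — branch into !(((!W -> !X) || W) || Z)  //  (!X && (!W -> !Z)).
      branch 1.1 (add !(((!W -> !X) || W) || Z)):
        !(((!W -> !X) || W) || Z): α-rule — add !((!W -> !X) || W), !Z.
        !((!W -> !X) || W): α-rule — add !(!W -> !X), !W.
        !(!W -> !X): α-rule — add !W, !!X.
        ○ open, literals {W=F, X=T, Z=F}.
      branch 1.2 (add (!X && (!W -> !Z))):
        (!X && (!W -> !Z)): α-rule — add !X, (!W -> !Z).
        (!W -> !Z): β-rule — branch into !!W  //  !Z.
          branch 1.2.1 (add !!W):
            ○ open, literals {W=T, X=F}.
          branch 1.2.2 (add !Z):
            ○ open, literals {X=F, Z=F}.
  branch 2 (add X):
    ○ open, literals {X=T}.
0 branches closed, 4 open.
Each open branch fixes some atoms; the unmentioned ones are free. Counting distinct full assignments: branch {W=F, X=T, Z=F} (Y) contributes 2 new; branch {W=T, X=F} (Y, Z) contributes 4 new; branch {X=F, Z=F} (Y, W) contributes 2 new; branch {X=T} (Y, Z, W) contributes 6 new. Total: 14.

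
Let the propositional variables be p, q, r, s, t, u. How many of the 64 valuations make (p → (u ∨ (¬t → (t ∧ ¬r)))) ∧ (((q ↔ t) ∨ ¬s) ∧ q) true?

Initial set: {((p → (u ∨ (¬t → (t ∧ ¬r)))) ∧ (((q ↔ t) ∨ ¬s) ∧ q))}.
((p → (u ∨ (¬t → (t ∧ ¬r)))) ∧ (((q ↔ t) ∨ ¬s) ∧ q)): α-rule — add (p → (u ∨ (¬t → (t ∧ ¬r)))), (((q ↔ t) ∨ ¬s) ∧ q).
(((q ↔ t) ∨ ¬s) ∧ q): α-rule — add ((q ↔ t) ∨ ¬s), q.
(p → (u ∨ (¬t → (t ∧ ¬r)))): β-rule — branch into ¬p  //  (u ∨ (¬t → (t ∧ ¬r))).
  branch 1 (add ¬p):
    ((q ↔ t) ∨ ¬s): β-rule — branch into (q ↔ t)  //  ¬s.
      branch 1.1 (add (q ↔ t)):
        (q ↔ t): β-rule — branch into q, t  //  ¬q, ¬t.
          branch 1.1.1 (add q, t):
            ○ open, literals {p=0, q=1, t=1}.
          branch 1.1.2 (add ¬q, ¬t):
            × closes — contains both q and ¬q.
      branch 1.2 (add ¬s):
        ○ open, literals {p=0, q=1, s=0}.
  branch 2 (add (u ∨ (¬t → (t ∧ ¬r)))):
    ((q ↔ t) ∨ ¬s): β-rule — branch into (q ↔ t)  //  ¬s.
      branch 2.1 (add (q ↔ t)):
        (u ∨ (¬t → (t ∧ ¬r))): β-rule — branch into u  //  (¬t → (t ∧ ¬r)).
          branch 2.1.1 (add u):
            (q ↔ t): β-rule — branch into q, t  //  ¬q, ¬t.
              branch 2.1.1.1 (add q, t):
                ○ open, literals {q=1, t=1, u=1}.
              branch 2.1.1.2 (add ¬q, ¬t):
                × closes — contains both q and ¬q.
          branch 2.1.2 (add (¬t → (t ∧ ¬r))):
            (q ↔ t): β-rule — branch into q, t  //  ¬q, ¬t.
              branch 2.1.2.1 (add q, t):
                (¬t → (t ∧ ¬r)): β-rule — branch into ¬¬t  //  (t ∧ ¬r).
                  branch 2.1.2.1.1 (add ¬¬t):
                    ○ open, literals {q=1, t=1}.
                  branch 2.1.2.1.2 (add (t ∧ ¬r)):
                    (t ∧ ¬r): α-rule — add t, ¬r.
                    ○ open, literals {q=1, r=0, t=1}.
              branch 2.1.2.2 (add ¬q, ¬t):
                × closes — contains both q and ¬q.
      branch 2.2 (add ¬s):
        (u ∨ (¬t → (t ∧ ¬r))): β-rule — branch into u  //  (¬t → (t ∧ ¬r)).
          branch 2.2.1 (add u):
            ○ open, literals {q=1, s=0, u=1}.
          branch 2.2.2 (add (¬t → (t ∧ ¬r))):
            (¬t → (t ∧ ¬r)): β-rule — branch into ¬¬t  //  (t ∧ ¬r).
              branch 2.2.2.1 (add ¬¬t):
                ○ open, literals {q=1, s=0, t=1}.
              branch 2.2.2.2 (add (t ∧ ¬r)):
                (t ∧ ¬r): α-rule — add t, ¬r.
                ○ open, literals {q=1, r=0, s=0, t=1}.
3 branches closed, 8 open.
Each open branch fixes some atoms; the unmentioned ones are free. Counting distinct full assignments: branch {p=0, q=1, t=1} (r, s, u) contributes 8 new; branch {p=0, q=1, s=0} (r, t, u) contributes 4 new; branch {q=1, t=1, u=1} (p, r, s) contributes 4 new; branch {q=1, t=1} (p, r, s, u) contributes 4 new; branch {q=1, r=0, t=1} (p, s, u) contributes 0 new; branch {q=1, s=0, u=1} (p, r, t) contributes 2 new; branch {q=1, s=0, t=1} (p, r, u) contributes 0 new; branch {q=1, r=0, s=0, t=1} (p, u) contributes 0 new. Total: 22.

22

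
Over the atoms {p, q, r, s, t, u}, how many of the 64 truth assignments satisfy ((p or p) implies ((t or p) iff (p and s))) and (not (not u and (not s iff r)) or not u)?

48

Initial set: {(((p or p) implies ((t or p) iff (p and s))) and (not (not u and (not s iff r)) or not u))}.
(((p or p) implies ((t or p) iff (p and s))) and (not (not u and (not s iff r)) or not u)): α-rule — add ((p or p) implies ((t or p) iff (p and s))), (not (not u and (not s iff r)) or not u).
((p or p) implies ((t or p) iff (p and s))): β-rule — branch into not (p or p)  //  ((t or p) iff (p and s)).
  branch 1 (add not (p or p)):
    not (p or p): α-rule — add not p, not p.
    (not (not u and (not s iff r)) or not u): β-rule — branch into not (not u and (not s iff r))  //  not u.
      branch 1.1 (add not (not u and (not s iff r))):
        not (not u and (not s iff r)): β-rule — branch into not not u  //  not (not s iff r).
          branch 1.1.1 (add not not u):
            ○ open, literals {p=false, u=true}.
          branch 1.1.2 (add not (not s iff r)):
            not (not s iff r): β-rule — branch into not s, not r  //  not not s, r.
              branch 1.1.2.1 (add not s, not r):
                ○ open, literals {p=false, r=false, s=false}.
              branch 1.1.2.2 (add not not s, r):
                ○ open, literals {p=false, r=true, s=true}.
      branch 1.2 (add not u):
        ○ open, literals {p=false, u=false}.
  branch 2 (add ((t or p) iff (p and s))):
    (not (not u and (not s iff r)) or not u): β-rule — branch into not (not u and (not s iff r))  //  not u.
      branch 2.1 (add not (not u and (not s iff r))):
        ((t or p) iff (p and s)): β-rule — branch into (t or p), (p and s)  //  not (t or p), not (p and s).
          branch 2.1.1 (add (t or p), (p and s)):
            (p and s): α-rule — add p, s.
            not (not u and (not s iff r)): β-rule — branch into not not u  //  not (not s iff r).
              branch 2.1.1.1 (add not not u):
                (t or p): β-rule — branch into t  //  p.
                  branch 2.1.1.1.1 (add t):
                    ○ open, literals {p=true, s=true, t=true, u=true}.
                  branch 2.1.1.1.2 (add p):
                    ○ open, literals {p=true, s=true, u=true}.
              branch 2.1.1.2 (add not (not s iff r)):
                (t or p): β-rule — branch into t  //  p.
                  branch 2.1.1.2.1 (add t):
                    not (not s iff r): β-rule — branch into not s, not r  //  not not s, r.
                      branch 2.1.1.2.1.1 (add not s, not r):
                        × closes — contains both s and not s.
                      branch 2.1.1.2.1.2 (add not not s, r):
                        ○ open, literals {p=true, r=true, s=true, t=true}.
                  branch 2.1.1.2.2 (add p):
                    not (not s iff r): β-rule — branch into not s, not r  //  not not s, r.
                      branch 2.1.1.2.2.1 (add not s, not r):
                        × closes — contains both s and not s.
                      branch 2.1.1.2.2.2 (add not not s, r):
                        ○ open, literals {p=true, r=true, s=true}.
          branch 2.1.2 (add not (t or p), not (p and s)):
            not (t or p): α-rule — add not t, not p.
            not (not u and (not s iff r)): β-rule — branch into not not u  //  not (not s iff r).
              branch 2.1.2.1 (add not not u):
                not (p and s): β-rule — branch into not p  //  not s.
                  branch 2.1.2.1.1 (add not p):
                    ○ open, literals {p=false, t=false, u=true}.
                  branch 2.1.2.1.2 (add not s):
                    ○ open, literals {p=false, s=false, t=false, u=true}.
              branch 2.1.2.2 (add not (not s iff r)):
                not (p and s): β-rule — branch into not p  //  not s.
                  branch 2.1.2.2.1 (add not p):
                    not (not s iff r): β-rule — branch into not s, not r  //  not not s, r.
                      branch 2.1.2.2.1.1 (add not s, not r):
                        ○ open, literals {p=false, r=false, s=false, t=false}.
                      branch 2.1.2.2.1.2 (add not not s, r):
                        ○ open, literals {p=false, r=true, s=true, t=false}.
                  branch 2.1.2.2.2 (add not s):
                    not (not s iff r): β-rule — branch into not s, not r  //  not not s, r.
                      branch 2.1.2.2.2.1 (add not s, not r):
                        ○ open, literals {p=false, r=false, s=false, t=false}.
                      branch 2.1.2.2.2.2 (add not not s, r):
                        × closes — contains both s and not s.
      branch 2.2 (add not u):
        ((t or p) iff (p and s)): β-rule — branch into (t or p), (p and s)  //  not (t or p), not (p and s).
          branch 2.2.1 (add (t or p), (p and s)):
            (p and s): α-rule — add p, s.
            (t or p): β-rule — branch into t  //  p.
              branch 2.2.1.1 (add t):
                ○ open, literals {p=true, s=true, t=true, u=false}.
              branch 2.2.1.2 (add p):
                ○ open, literals {p=true, s=true, u=false}.
          branch 2.2.2 (add not (t or p), not (p and s)):
            not (t or p): α-rule — add not t, not p.
            not (p and s): β-rule — branch into not p  //  not s.
              branch 2.2.2.1 (add not p):
                ○ open, literals {p=false, t=false, u=false}.
              branch 2.2.2.2 (add not s):
                ○ open, literals {p=false, s=false, t=false, u=false}.
3 branches closed, 17 open.
Each open branch fixes some atoms; the unmentioned ones are free. Counting distinct full assignments: branch {p=false, u=true} (q, r, s, t) contributes 16 new; branch {p=false, r=false, s=false} (q, t, u) contributes 4 new; branch {p=false, r=true, s=true} (q, t, u) contributes 4 new; branch {p=false, u=false} (q, r, s, t) contributes 8 new; branch {p=true, s=true, t=true, u=true} (q, r) contributes 4 new; branch {p=true, s=true, u=true} (q, r, t) contributes 4 new; branch {p=true, r=true, s=true, t=true} (q, u) contributes 2 new; branch {p=true, r=true, s=true} (q, t, u) contributes 2 new; branch {p=false, t=false, u=true} (q, r, s) contributes 0 new; branch {p=false, s=false, t=false, u=true} (q, r) contributes 0 new; branch {p=false, r=false, s=false, t=false} (q, u) contributes 0 new; branch {p=false, r=true, s=true, t=false} (q, u) contributes 0 new; branch {p=false, r=false, s=false, t=false} (q, u) contributes 0 new; branch {p=true, s=true, t=true, u=false} (q, r) contributes 2 new; branch {p=true, s=true, u=false} (q, r, t) contributes 2 new; branch {p=false, t=false, u=false} (q, r, s) contributes 0 new; branch {p=false, s=false, t=false, u=false} (q, r) contributes 0 new. Total: 48.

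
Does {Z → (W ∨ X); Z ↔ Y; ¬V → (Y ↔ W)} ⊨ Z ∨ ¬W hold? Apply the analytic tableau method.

Initial set: {(Z → (W ∨ X)); (Z ↔ Y); (¬V → (Y ↔ W)); ¬(Z ∨ ¬W)}.
¬(Z ∨ ¬W): α-rule — add ¬Z, ¬¬W.
(Z → (W ∨ X)): β-rule — branch into ¬Z  //  (W ∨ X).
  branch 1 (add ¬Z):
    (Z ↔ Y): β-rule — branch into Z, Y  //  ¬Z, ¬Y.
      branch 1.1 (add Z, Y):
        × closes — contains both Z and ¬Z.
      branch 1.2 (add ¬Z, ¬Y):
        (¬V → (Y ↔ W)): β-rule — branch into ¬¬V  //  (Y ↔ W).
          branch 1.2.1 (add ¬¬V):
            ○ open, literals {V=1, W=1, Y=0, Z=0}.
          branch 1.2.2 (add (Y ↔ W)):
            (Y ↔ W): β-rule — branch into Y, W  //  ¬Y, ¬W.
              branch 1.2.2.1 (add Y, W):
                × closes — contains both Y and ¬Y.
              branch 1.2.2.2 (add ¬Y, ¬W):
                × closes — contains both W and ¬W.
  branch 2 (add (W ∨ X)):
    (Z ↔ Y): β-rule — branch into Z, Y  //  ¬Z, ¬Y.
      branch 2.1 (add Z, Y):
        × closes — contains both Z and ¬Z.
      branch 2.2 (add ¬Z, ¬Y):
        (¬V → (Y ↔ W)): β-rule — branch into ¬¬V  //  (Y ↔ W).
          branch 2.2.1 (add ¬¬V):
            (W ∨ X): β-rule — branch into W  //  X.
              branch 2.2.1.1 (add W):
                ○ open, literals {V=1, W=1, Y=0, Z=0}.
              branch 2.2.1.2 (add X):
                ○ open, literals {V=1, W=1, X=1, Y=0, Z=0}.
          branch 2.2.2 (add (Y ↔ W)):
            (W ∨ X): β-rule — branch into W  //  X.
              branch 2.2.2.1 (add W):
                (Y ↔ W): β-rule — branch into Y, W  //  ¬Y, ¬W.
                  branch 2.2.2.1.1 (add Y, W):
                    × closes — contains both Y and ¬Y.
                  branch 2.2.2.1.2 (add ¬Y, ¬W):
                    × closes — contains both W and ¬W.
              branch 2.2.2.2 (add X):
                (Y ↔ W): β-rule — branch into Y, W  //  ¬Y, ¬W.
                  branch 2.2.2.2.1 (add Y, W):
                    × closes — contains both Y and ¬Y.
                  branch 2.2.2.2.2 (add ¬Y, ¬W):
                    × closes — contains both W and ¬W.
8 branches closed, 3 open.
An open branch gives a countermodel: V=1, W=1, Y=0, Z=0 (unmentioned atoms arbitrary); the premises hold there but the conclusion fails.

No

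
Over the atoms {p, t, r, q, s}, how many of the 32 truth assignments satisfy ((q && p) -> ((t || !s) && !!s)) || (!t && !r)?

Initial set: {(((q && p) -> ((t || !s) && !!s)) || (!t && !r))}.
(((q && p) -> ((t || !s) && !!s)) || (!t && !r)): β-rule — branch into ((q && p) -> ((t || !s) && !!s))  //  (!t && !r).
  branch 1 (add ((q && p) -> ((t || !s) && !!s))):
    ((q && p) -> ((t || !s) && !!s)): β-rule — branch into !(q && p)  //  ((t || !s) && !!s).
      branch 1.1 (add !(q && p)):
        !(q && p): β-rule — branch into !q  //  !p.
          branch 1.1.1 (add !q):
            ○ open, literals {q=F}.
          branch 1.1.2 (add !p):
            ○ open, literals {p=F}.
      branch 1.2 (add ((t || !s) && !!s)):
        ((t || !s) && !!s): α-rule — add (t || !s), !!s.
        !!s: drop double negation, giving s.
        (t || !s): β-rule — branch into t  //  !s.
          branch 1.2.1 (add t):
            ○ open, literals {s=T, t=T}.
          branch 1.2.2 (add !s):
            × closes — contains both s and !s.
  branch 2 (add (!t && !r)):
    (!t && !r): α-rule — add !t, !r.
    ○ open, literals {r=F, t=F}.
1 branch closed, 4 open.
Each open branch fixes some atoms; the unmentioned ones are free. Counting distinct full assignments: branch {q=F} (p, t, r, s) contributes 16 new; branch {p=F} (t, r, q, s) contributes 8 new; branch {s=T, t=T} (p, r, q) contributes 2 new; branch {r=F, t=F} (p, q, s) contributes 2 new. Total: 28.

28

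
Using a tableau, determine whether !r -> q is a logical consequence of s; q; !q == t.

Yes

Initial set: {s; q; (!q == t); !(!r -> q)}.
!(!r -> q): α-rule — add !r, !q.
× closes — contains both q and !q.
All 1 branch closes.
Every branch closed, so the premises entail the conclusion.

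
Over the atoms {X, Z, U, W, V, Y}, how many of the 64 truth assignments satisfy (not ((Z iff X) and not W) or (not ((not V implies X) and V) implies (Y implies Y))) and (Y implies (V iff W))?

48

Initial set: {T ((not ((Z iff X) and not W) or (not ((not V implies X) and V) implies (Y implies Y))) and (Y implies (V iff W)))}.
T ((not ((Z iff X) and not W) or (not ((not V implies X) and V) implies (Y implies Y))) and (Y implies (V iff W))): α-rule — add T (not ((Z iff X) and not W) or (not ((not V implies X) and V) implies (Y implies Y))), T (Y implies (V iff W)).
T (not ((Z iff X) and not W) or (not ((not V implies X) and V) implies (Y implies Y))): β-rule — branch into T not ((Z iff X) and not W)  //  T (not ((not V implies X) and V) implies (Y implies Y)).
  branch 1 (add T not ((Z iff X) and not W)):
    T (Y implies (V iff W)): β-rule — branch into F Y  //  T (V iff W).
      branch 1.1 (add F Y):
        T not ((Z iff X) and not W): β-rule — branch into F (Z iff X)  //  F not W.
          branch 1.1.1 (add F (Z iff X)):
            F (Z iff X): β-rule — branch into T Z, F X  //  F Z, T X.
              branch 1.1.1.1 (add T Z, F X):
                ○ open, literals {X=F, Y=F, Z=T}.
              branch 1.1.1.2 (add F Z, T X):
                ○ open, literals {X=T, Y=F, Z=F}.
          branch 1.1.2 (add F not W):
            ○ open, literals {W=T, Y=F}.
      branch 1.2 (add T (V iff W)):
        T not ((Z iff X) and not W): β-rule — branch into F (Z iff X)  //  F not W.
          branch 1.2.1 (add F (Z iff X)):
            T (V iff W): β-rule — branch into T V, T W  //  F V, F W.
              branch 1.2.1.1 (add T V, T W):
                F (Z iff X): β-rule — branch into T Z, F X  //  F Z, T X.
                  branch 1.2.1.1.1 (add T Z, F X):
                    ○ open, literals {V=T, W=T, X=F, Z=T}.
                  branch 1.2.1.1.2 (add F Z, T X):
                    ○ open, literals {V=T, W=T, X=T, Z=F}.
              branch 1.2.1.2 (add F V, F W):
                F (Z iff X): β-rule — branch into T Z, F X  //  F Z, T X.
                  branch 1.2.1.2.1 (add T Z, F X):
                    ○ open, literals {V=F, W=F, X=F, Z=T}.
                  branch 1.2.1.2.2 (add F Z, T X):
                    ○ open, literals {V=F, W=F, X=T, Z=F}.
          branch 1.2.2 (add F not W):
            T (V iff W): β-rule — branch into T V, T W  //  F V, F W.
              branch 1.2.2.1 (add T V, T W):
                ○ open, literals {V=T, W=T}.
              branch 1.2.2.2 (add F V, F W):
                × closes — contains both W and not W.
  branch 2 (add T (not ((not V implies X) and V) implies (Y implies Y))):
    T (Y implies (V iff W)): β-rule — branch into F Y  //  T (V iff W).
      branch 2.1 (add F Y):
        T (not ((not V implies X) and V) implies (Y implies Y)): β-rule — branch into F not ((not V implies X) and V)  //  T (Y implies Y).
          branch 2.1.1 (add F not ((not V implies X) and V)):
            F not ((not V implies X) and V): α-rule — add T (not V implies X), T V.
            T (not V implies X): β-rule — branch into F not V  //  T X.
              branch 2.1.1.1 (add F not V):
                ○ open, literals {V=T, Y=F}.
              branch 2.1.1.2 (add T X):
                ○ open, literals {V=T, X=T, Y=F}.
          branch 2.1.2 (add T (Y implies Y)):
            T (Y implies Y): β-rule — branch into F Y  //  T Y.
              branch 2.1.2.1 (add F Y):
                ○ open, literals {Y=F}.
              branch 2.1.2.2 (add T Y):
                × closes — contains both Y and not Y.
      branch 2.2 (add T (V iff W)):
        T (not ((not V implies X) and V) implies (Y implies Y)): β-rule — branch into F not ((not V implies X) and V)  //  T (Y implies Y).
          branch 2.2.1 (add F not ((not V implies X) and V)):
            F not ((not V implies X) and V): α-rule — add T (not V implies X), T V.
            T (V iff W): β-rule — branch into T V, T W  //  F V, F W.
              branch 2.2.1.1 (add T V, T W):
                T (not V implies X): β-rule — branch into F not V  //  T X.
                  branch 2.2.1.1.1 (add F not V):
                    ○ open, literals {V=T, W=T}.
                  branch 2.2.1.1.2 (add T X):
                    ○ open, literals {V=T, W=T, X=T}.
              branch 2.2.1.2 (add F V, F W):
                × closes — contains both V and not V.
          branch 2.2.2 (add T (Y implies Y)):
            T (V iff W): β-rule — branch into T V, T W  //  F V, F W.
              branch 2.2.2.1 (add T V, T W):
                T (Y implies Y): β-rule — branch into F Y  //  T Y.
                  branch 2.2.2.1.1 (add F Y):
                    ○ open, literals {V=T, W=T, Y=F}.
                  branch 2.2.2.1.2 (add T Y):
                    ○ open, literals {V=T, W=T, Y=T}.
              branch 2.2.2.2 (add F V, F W):
                T (Y implies Y): β-rule — branch into F Y  //  T Y.
                  branch 2.2.2.2.1 (add F Y):
                    ○ open, literals {V=F, W=F, Y=F}.
                  branch 2.2.2.2.2 (add T Y):
                    ○ open, literals {V=F, W=F, Y=T}.
3 branches closed, 17 open.
Each open branch fixes some atoms; the unmentioned ones are free. Counting distinct full assignments: branch {X=F, Y=F, Z=T} (U, W, V) contributes 8 new; branch {X=T, Y=F, Z=F} (U, W, V) contributes 8 new; branch {W=T, Y=F} (X, Z, U, V) contributes 8 new; branch {V=T, W=T, X=F, Z=T} (U, Y) contributes 2 new; branch {V=T, W=T, X=T, Z=F} (U, Y) contributes 2 new; branch {V=F, W=F, X=F, Z=T} (U, Y) contributes 2 new; branch {V=F, W=F, X=T, Z=F} (U, Y) contributes 2 new; branch {V=T, W=T} (X, Z, U, Y) contributes 4 new; branch {V=T, Y=F} (X, Z, U, W) contributes 4 new; branch {V=T, X=T, Y=F} (Z, U, W) contributes 0 new; branch {Y=F} (X, Z, U, W, V) contributes 4 new; branch {V=T, W=T} (X, Z, U, Y) contributes 0 new; branch {V=T, W=T, X=T} (Z, U, Y) contributes 0 new; branch {V=T, W=T, Y=F} (X, Z, U) contributes 0 new; branch {V=T, W=T, Y=T} (X, Z, U) contributes 0 new; branch {V=F, W=F, Y=F} (X, Z, U) contributes 0 new; branch {V=F, W=F, Y=T} (X, Z, U) contributes 4 new. Total: 48.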